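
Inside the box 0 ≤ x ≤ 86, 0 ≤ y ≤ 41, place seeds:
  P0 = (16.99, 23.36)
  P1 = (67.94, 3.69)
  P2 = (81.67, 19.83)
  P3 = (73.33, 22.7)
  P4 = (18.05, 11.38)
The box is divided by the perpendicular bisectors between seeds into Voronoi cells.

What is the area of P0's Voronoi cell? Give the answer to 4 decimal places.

Area of P0's cell: 1048.6699

1. box [0,86]×[0,41]: [(0, 0) (86, 0) (86, 41) (0, 41)]
2. ⊥bis P0·P1 via (42.465,13.525): [(0, 0) (37.2435, 0) (53.0721, 41) (0, 41)]  |A|=1851.4699
3. ⊥bis P0·P2 via (49.33,21.595): [(0, 0) (37.2435, 0) (49.9473, 32.906) (50.3891, 41) (0, 41)]  |A|=1840.6114
4. ⊥bis P0·P3 via (45.16,23.03): [(0, 0) (37.2435, 0) (45.1295, 20.4267) (45.3705, 41) (0, 41)]  |A|=1772.246
5. ⊥bis P0·P4 via (17.52,17.37): [(0, 15.8198) (44.8842, 19.7912) (45.1295, 20.4267) (45.3705, 41) (0, 41)]  |A|=1048.6699
6. canonical 5-gon: [(0, 15.8198) (44.8842, 19.7912) (45.1295, 20.4267) (45.3705, 41) (0, 41)]
7. shoelace: 1048.6699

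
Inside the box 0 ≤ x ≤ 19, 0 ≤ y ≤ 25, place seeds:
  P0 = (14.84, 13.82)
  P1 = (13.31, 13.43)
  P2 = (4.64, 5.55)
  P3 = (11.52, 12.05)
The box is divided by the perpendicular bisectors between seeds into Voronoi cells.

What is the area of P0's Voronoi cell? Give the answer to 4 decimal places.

1. box [0,19]×[0,25]: [(0, 0) (19, 0) (19, 25) (0, 25)]
2. ⊥bis P0·P1 via (14.075,13.625): [(17.548, 0) (19, 0) (19, 25) (11.1755, 25)]  |A|=115.9559
3. ⊥bis P0·P2 via (9.74,9.685): [(17.5277, 0.0799) (17.5924, 0) (19, 0) (19, 25) (11.1755, 25)]  |A|=115.9541
4. ⊥bis P0·P3 via (13.18,12.935): [(15.232, 9.0861) (19, 2.0184) (19, 25) (11.1755, 25)]  |A|=105.5569
5. canonical 4-gon: [(15.232, 9.0861) (19, 2.0184) (19, 25) (11.1755, 25)]
6. shoelace: 105.5569

Area of P0's cell: 105.5569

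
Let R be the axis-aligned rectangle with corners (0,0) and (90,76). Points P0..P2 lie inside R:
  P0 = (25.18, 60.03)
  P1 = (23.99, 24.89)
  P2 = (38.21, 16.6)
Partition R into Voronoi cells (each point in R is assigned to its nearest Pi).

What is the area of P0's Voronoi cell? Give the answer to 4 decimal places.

1. box [0,90]×[0,76]: [(0, 0) (90, 0) (90, 76) (0, 76)]
2. ⊥bis P0·P1 via (24.585,42.46): [(0, 43.2926) (90, 40.2448) (90, 76) (0, 76)]  |A|=3080.821
3. ⊥bis P0·P2 via (31.695,38.315): [(0, 43.2926) (43.3882, 41.8232) (90, 55.8078) (90, 76) (0, 76)]  |A|=2718.1094
4. canonical 5-gon: [(0, 43.2926) (43.3882, 41.8232) (90, 55.8078) (90, 76) (0, 76)]
5. shoelace: 2718.1094

Area of P0's cell: 2718.1094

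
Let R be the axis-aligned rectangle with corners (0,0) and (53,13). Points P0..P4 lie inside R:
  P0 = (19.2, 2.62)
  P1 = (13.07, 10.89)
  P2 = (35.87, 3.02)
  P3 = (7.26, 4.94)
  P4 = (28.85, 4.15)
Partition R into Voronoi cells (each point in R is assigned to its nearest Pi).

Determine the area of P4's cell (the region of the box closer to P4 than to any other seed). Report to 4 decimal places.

Area of P4's cell: 120.3289

1. box [0,53]×[0,13]: [(0, 0) (53, 0) (53, 13) (0, 13)]
2. ⊥bis P4·P0 via (24.025,3.385): [(24.5617, 0) (53, 0) (53, 13) (22.5005, 13)]  |A|=383.0955
3. ⊥bis P4·P1 via (20.96,7.52): [(22.7171, 11.6339) (24.5617, 0) (53, 0) (53, 13) (23.3006, 13)]  |A|=382.549
4. ⊥bis P4·P2 via (32.36,3.585): [(22.7171, 11.6339) (24.5617, 0) (31.7829, 0) (33.8755, 13) (23.3006, 13)]  |A|=120.3289
5. ⊥bis P4·P3 via (18.055,4.545): [(22.7171, 11.6339) (24.5617, 0) (31.7829, 0) (33.8755, 13) (23.3006, 13)]  |A|=120.3289
6. canonical 5-gon: [(22.7171, 11.6339) (24.5617, 0) (31.7829, 0) (33.8755, 13) (23.3006, 13)]
7. shoelace: 120.3289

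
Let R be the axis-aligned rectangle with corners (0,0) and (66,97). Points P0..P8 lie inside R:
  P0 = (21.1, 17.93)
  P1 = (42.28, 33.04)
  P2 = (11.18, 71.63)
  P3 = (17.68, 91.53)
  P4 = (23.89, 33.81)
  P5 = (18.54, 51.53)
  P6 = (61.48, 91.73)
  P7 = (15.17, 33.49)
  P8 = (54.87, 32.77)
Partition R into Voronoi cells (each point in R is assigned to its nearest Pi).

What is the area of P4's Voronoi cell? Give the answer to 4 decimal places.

Area of P4's cell: 259.6333

1. box [0,66]×[0,97]: [(0, 0) (66, 0) (66, 97) (0, 97)]
2. ⊥bis P4·P0 via (22.495,25.87): [(0, 29.8222) (66, 18.2265) (66, 97) (0, 97)]  |A|=4816.393
3. ⊥bis P4·P1 via (33.085,33.425): [(0, 29.8222) (32.6936, 24.0782) (35.7469, 97) (0, 97)]  |A|=2401.5088
4. ⊥bis P4·P2 via (17.535,52.72): [(0, 46.8271) (0, 29.8222) (32.6936, 24.0782) (34.1264, 58.2958)]  |A|=853.6213
5. ⊥bis P4·P3 via (20.785,62.67): [(0, 46.8271) (0, 29.8222) (32.6936, 24.0782) (34.1264, 58.2958)]  |A|=853.6213
6. ⊥bis P4·P5 via (21.215,42.67): [(0, 36.2648) (0, 29.8222) (32.6936, 24.0782) (33.629, 46.418)]  |A|=476.201
7. ⊥bis P4·P6 via (42.685,62.77): [(0, 36.2648) (0, 29.8222) (32.6936, 24.0782) (33.629, 46.418)]  |A|=476.201
8. ⊥bis P4·P7 via (19.53,33.65): [(19.2211, 42.068) (19.7981, 26.3438) (32.6936, 24.0782) (33.629, 46.418)]  |A|=259.6333
9. ⊥bis P4·P8 via (39.38,33.29): [(19.2211, 42.068) (19.7981, 26.3438) (32.6936, 24.0782) (33.629, 46.418)]  |A|=259.6333
10. canonical 4-gon: [(19.2211, 42.068) (19.7981, 26.3438) (32.6936, 24.0782) (33.629, 46.418)]
11. shoelace: 259.6333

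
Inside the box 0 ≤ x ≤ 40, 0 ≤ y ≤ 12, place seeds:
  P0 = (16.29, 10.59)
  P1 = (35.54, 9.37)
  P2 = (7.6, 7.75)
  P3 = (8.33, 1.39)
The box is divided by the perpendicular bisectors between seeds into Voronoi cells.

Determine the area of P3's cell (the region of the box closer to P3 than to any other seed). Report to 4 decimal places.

Area of P3's cell: 74.0010

1. box [0,40]×[0,12]: [(0, 0) (40, 0) (40, 12) (0, 12)]
2. ⊥bis P3·P0 via (12.31,5.99): [(0, 0) (19.2331, 0) (5.3638, 12) (0, 12)]  |A|=147.5813
3. ⊥bis P3·P1 via (21.935,5.38): [(0, 0) (19.2331, 0) (5.3638, 12) (0, 12)]  |A|=147.5813
4. ⊥bis P3·P2 via (7.965,4.57): [(0, 3.6558) (0, 0) (19.2331, 0) (13.2501, 5.1766)]  |A|=74.001
5. canonical 4-gon: [(0, 3.6558) (0, 0) (19.2331, 0) (13.2501, 5.1766)]
6. shoelace: 74.001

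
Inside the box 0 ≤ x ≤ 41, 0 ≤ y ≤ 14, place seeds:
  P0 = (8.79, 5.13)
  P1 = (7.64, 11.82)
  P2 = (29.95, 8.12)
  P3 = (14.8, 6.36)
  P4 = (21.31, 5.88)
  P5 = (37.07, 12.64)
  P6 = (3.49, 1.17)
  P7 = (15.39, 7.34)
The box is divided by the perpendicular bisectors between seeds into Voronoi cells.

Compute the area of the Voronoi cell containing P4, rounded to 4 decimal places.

1. box [0,41]×[0,14]: [(0, 0) (41, 0) (41, 14) (0, 14)]
2. ⊥bis P4·P0 via (15.05,5.505): [(15.3798, 0) (41, 0) (41, 14) (14.5411, 14)]  |A|=364.5538
3. ⊥bis P4·P1 via (14.475,8.85): [(14.8042, 9.6077) (15.3798, 0) (41, 0) (41, 14) (16.7128, 14)]  |A|=359.7844
4. ⊥bis P4·P2 via (25.63,7): [(14.8042, 9.6077) (15.3798, 0) (27.4448, 0) (23.8152, 14) (16.7128, 14)]  |A|=144.6044
5. ⊥bis P4·P3 via (18.055,6.12): [(17.6038, 0) (27.4448, 0) (23.8152, 14) (18.636, 14)]  |A|=105.1416
6. ⊥bis P4·P5 via (29.19,9.26): [(17.6038, 0) (27.4448, 0) (23.8152, 14) (18.636, 14)]  |A|=105.1416
7. ⊥bis P4·P6 via (12.4,3.525): [(17.6038, 0) (27.4448, 0) (23.8152, 14) (18.636, 14)]  |A|=105.1416
8. ⊥bis P4·P7 via (18.35,6.61): [(17.9807, 5.1127) (17.6038, 0) (27.4448, 0) (23.8152, 14) (20.1725, 14)]  |A|=98.3138
9. canonical 5-gon: [(17.9807, 5.1127) (17.6038, 0) (27.4448, 0) (23.8152, 14) (20.1725, 14)]
10. shoelace: 98.3138

Area of P4's cell: 98.3138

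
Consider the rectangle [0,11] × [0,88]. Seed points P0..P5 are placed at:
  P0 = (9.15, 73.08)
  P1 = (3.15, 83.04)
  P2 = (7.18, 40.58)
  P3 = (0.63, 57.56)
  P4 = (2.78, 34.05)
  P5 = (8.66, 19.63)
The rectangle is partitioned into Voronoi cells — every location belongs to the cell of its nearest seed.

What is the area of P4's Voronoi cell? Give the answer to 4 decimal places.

Area of P4's cell: 112.3576

1. box [0,11]×[0,88]: [(0, 0) (11, 0) (11, 88) (0, 88)]
2. ⊥bis P4·P0 via (5.965,53.565): [(0, 54.5385) (0, 0) (11, 0) (11, 52.7432)]  |A|=590.0498
3. ⊥bis P4·P1 via (2.965,58.545): [(0, 54.5385) (0, 0) (11, 0) (11, 52.7432)]  |A|=590.0498
4. ⊥bis P4·P2 via (4.98,37.315): [(0, 40.6706) (0, 0) (11, 0) (11, 33.2586)]  |A|=406.6108
5. ⊥bis P4·P3 via (1.705,45.805): [(0, 40.6706) (0, 0) (11, 0) (11, 33.2586)]  |A|=406.6108
6. ⊥bis P4·P5 via (5.72,26.84): [(0, 40.6706) (0, 24.5076) (11, 28.993) (11, 33.2586)]  |A|=112.3576
7. canonical 4-gon: [(0, 40.6706) (0, 24.5076) (11, 28.993) (11, 33.2586)]
8. shoelace: 112.3576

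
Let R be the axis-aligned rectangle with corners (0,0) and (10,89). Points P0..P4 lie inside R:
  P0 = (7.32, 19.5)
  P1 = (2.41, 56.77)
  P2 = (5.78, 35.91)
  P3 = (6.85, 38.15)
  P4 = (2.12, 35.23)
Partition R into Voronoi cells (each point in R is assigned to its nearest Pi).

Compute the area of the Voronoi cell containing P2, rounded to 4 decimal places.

Area of P2's cell: 48.9475

1. box [0,10]×[0,89]: [(0, 0) (10, 0) (10, 89) (0, 89)]
2. ⊥bis P2·P0 via (6.55,27.705): [(0, 27.0903) (10, 28.0288) (10, 89) (0, 89)]  |A|=614.4046
3. ⊥bis P2·P1 via (4.095,46.34): [(0, 45.6784) (0, 27.0903) (10, 28.0288) (10, 47.294)]  |A|=189.2667
4. ⊥bis P2·P3 via (6.315,37.03): [(0, 40.0465) (0, 27.0903) (10, 28.0288) (10, 35.2698)]  |A|=100.9861
5. ⊥bis P2·P4 via (3.95,35.57): [(3.422, 38.4119) (5.4308, 27.6) (10, 28.0288) (10, 35.2698)]  |A|=48.9475
6. canonical 4-gon: [(3.422, 38.4119) (5.4308, 27.6) (10, 28.0288) (10, 35.2698)]
7. shoelace: 48.9475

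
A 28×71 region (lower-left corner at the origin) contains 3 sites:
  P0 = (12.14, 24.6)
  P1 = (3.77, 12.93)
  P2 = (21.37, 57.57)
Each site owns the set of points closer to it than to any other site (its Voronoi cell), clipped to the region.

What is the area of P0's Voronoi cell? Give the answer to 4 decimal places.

1. box [0,28]×[0,71]: [(0, 0) (28, 0) (28, 71) (0, 71)]
2. ⊥bis P0·P1 via (7.955,18.765): [(0, 24.4705) (28, 4.3883) (28, 71) (0, 71)]  |A|=1583.9773
3. ⊥bis P0·P2 via (16.755,41.085): [(0, 45.7756) (0, 24.4705) (28, 4.3883) (28, 37.9369)]  |A|=767.9527
4. canonical 4-gon: [(0, 45.7756) (0, 24.4705) (28, 4.3883) (28, 37.9369)]
5. shoelace: 767.9527

Area of P0's cell: 767.9527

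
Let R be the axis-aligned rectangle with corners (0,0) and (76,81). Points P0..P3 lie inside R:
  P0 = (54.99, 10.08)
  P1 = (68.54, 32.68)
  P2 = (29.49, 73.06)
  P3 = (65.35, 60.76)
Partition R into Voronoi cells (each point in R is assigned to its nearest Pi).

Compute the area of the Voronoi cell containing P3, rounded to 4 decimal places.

1. box [0,76]×[0,81]: [(0, 0) (76, 0) (76, 81) (0, 81)]
2. ⊥bis P3·P0 via (60.17,35.42): [(0, 47.7199) (76, 32.184) (76, 81) (0, 81)]  |A|=3119.6488
3. ⊥bis P3·P1 via (66.945,46.72): [(0, 47.7199) (27.0582, 42.1887) (76, 47.7487) (76, 81) (0, 81)]  |A|=2738.7681
4. ⊥bis P3·P2 via (47.42,66.91): [(39.4224, 43.5933) (76, 47.7487) (76, 81) (52.2529, 81)]  |A|=1052.2778
5. canonical 4-gon: [(39.4224, 43.5933) (76, 47.7487) (76, 81) (52.2529, 81)]
6. shoelace: 1052.2778

Area of P3's cell: 1052.2778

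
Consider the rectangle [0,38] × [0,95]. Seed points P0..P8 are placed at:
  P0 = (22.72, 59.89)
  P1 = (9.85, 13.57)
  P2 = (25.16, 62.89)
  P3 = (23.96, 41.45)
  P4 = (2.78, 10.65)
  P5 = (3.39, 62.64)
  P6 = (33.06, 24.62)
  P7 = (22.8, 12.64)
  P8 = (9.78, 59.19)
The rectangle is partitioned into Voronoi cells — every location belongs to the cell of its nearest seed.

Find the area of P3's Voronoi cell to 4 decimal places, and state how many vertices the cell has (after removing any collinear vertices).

1. box [0,38]×[0,95]: [(0, 0) (38, 0) (38, 95) (0, 95)]
2. ⊥bis P3·P0 via (23.34,50.67): [(0, 49.1005) (0, 0) (38, 0) (38, 51.6558)]  |A|=1914.3699
3. ⊥bis P3·P1 via (16.905,27.51): [(0, 49.1005) (0, 36.0656) (38, 16.8339) (38, 51.6558)]  |A|=909.2804
4. ⊥bis P3·P2 via (24.56,52.17): [(36.068, 51.5259) (0, 49.1005) (0, 36.0656) (38, 16.8339) (38, 51.4178)]  |A|=909.0504
5. ⊥bis P3·P4 via (13.37,26.05): [(36.068, 51.5259) (0, 49.1005) (0, 36.0656) (38, 16.8339) (38, 51.4178)]  |A|=909.0504
6. ⊥bis P3·P5 via (13.675,52.045): [(36.068, 51.5259) (11.4338, 49.8694) (0, 38.7701) (0, 36.0656) (38, 16.8339) (38, 51.4178)]  |A|=849.9927
7. ⊥bis P3·P6 via (28.51,33.035): [(36.068, 51.5259) (11.4338, 49.8694) (0, 38.7701) (0, 36.0656) (17.6213, 27.1475) (38, 38.1663) (38, 51.4178)]  |A|=632.6297
8. ⊥bis P3·P7 via (23.38,27.045): [(36.068, 51.5259) (11.4338, 49.8694) (0, 38.7701) (0, 36.0656) (17.3436, 27.2881) (17.844, 27.2679) (38, 38.1663) (38, 51.4178)]  |A|=632.5974
9. ⊥bis P3·P8 via (16.87,50.32): [(36.068, 51.5259) (16.7538, 50.2271) (0, 36.8354) (0, 36.0656) (17.3436, 27.2881) (17.844, 27.2679) (38, 38.1663) (38, 51.4178)]  |A|=588.9117
10. canonical 8-gon: [(36.068, 51.5259) (16.7538, 50.2271) (0, 36.8354) (0, 36.0656) (17.3436, 27.2881) (17.844, 27.2679) (38, 38.1663) (38, 51.4178)]
11. shoelace: 588.9117

Area of P3's cell: 588.9117 (8 vertices)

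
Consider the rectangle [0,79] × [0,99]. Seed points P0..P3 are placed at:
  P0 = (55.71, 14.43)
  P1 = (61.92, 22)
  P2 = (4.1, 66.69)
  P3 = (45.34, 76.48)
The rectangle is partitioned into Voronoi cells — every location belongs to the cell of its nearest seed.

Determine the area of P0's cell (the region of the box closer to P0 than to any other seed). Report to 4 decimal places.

1. box [0,79]×[0,99]: [(0, 0) (79, 0) (79, 99) (0, 99)]
2. ⊥bis P0·P1 via (58.815,18.215): [(0, 66.4635) (0, 0) (79, 0) (79, 1.6564)]  |A|=2690.7348
3. ⊥bis P0·P2 via (29.905,40.56): [(30.6634, 41.309) (0, 11.027) (0, 0) (79, 0) (79, 1.6564)]  |A|=1840.798
4. ⊥bis P0·P3 via (50.525,45.455): [(30.6634, 41.309) (0, 11.027) (0, 0) (79, 0) (79, 1.6564)]  |A|=1840.798
5. canonical 5-gon: [(30.6634, 41.309) (0, 11.027) (0, 0) (79, 0) (79, 1.6564)]
6. shoelace: 1840.798

Area of P0's cell: 1840.7980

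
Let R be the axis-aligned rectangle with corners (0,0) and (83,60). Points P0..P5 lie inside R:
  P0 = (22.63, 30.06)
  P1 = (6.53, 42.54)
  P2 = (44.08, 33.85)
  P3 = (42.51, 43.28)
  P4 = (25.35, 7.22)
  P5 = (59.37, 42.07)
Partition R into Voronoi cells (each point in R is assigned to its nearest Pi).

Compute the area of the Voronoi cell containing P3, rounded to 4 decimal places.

1. box [0,83]×[0,60]: [(0, 0) (83, 0) (83, 60) (0, 60)]
2. ⊥bis P3·P0 via (32.57,36.67): [(56.9552, 0) (83, 0) (83, 60) (17.0558, 60)]  |A|=2759.671
3. ⊥bis P3·P1 via (24.52,42.91): [(24.3955, 48.9626) (56.9552, 0) (83, 0) (83, 60) (24.1685, 60)]  |A|=2720.4182
4. ⊥bis P3·P2 via (43.295,38.565): [(24.3955, 48.9626) (32.5045, 36.7685) (83, 45.1755) (83, 60) (24.1685, 60)]  |A|=1101.0246
5. ⊥bis P3·P4 via (33.93,25.25): [(24.3955, 48.9626) (32.5045, 36.7685) (83, 45.1755) (83, 60) (24.1685, 60)]  |A|=1101.0246
6. ⊥bis P3·P5 via (50.94,42.675): [(24.3955, 48.9626) (32.5045, 36.7685) (50.7339, 39.8035) (52.1834, 60) (24.1685, 60)]  |A|=550.6662
7. canonical 5-gon: [(24.3955, 48.9626) (32.5045, 36.7685) (50.7339, 39.8035) (52.1834, 60) (24.1685, 60)]
8. shoelace: 550.6662

Area of P3's cell: 550.6662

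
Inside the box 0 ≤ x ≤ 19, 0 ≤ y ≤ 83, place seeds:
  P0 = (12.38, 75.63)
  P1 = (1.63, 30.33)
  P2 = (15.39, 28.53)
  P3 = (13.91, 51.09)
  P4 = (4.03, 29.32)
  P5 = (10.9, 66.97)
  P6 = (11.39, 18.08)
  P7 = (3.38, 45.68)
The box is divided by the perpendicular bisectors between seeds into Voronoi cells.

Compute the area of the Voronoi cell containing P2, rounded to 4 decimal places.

1. box [0,19]×[0,83]: [(0, 0) (19, 0) (19, 83) (0, 83)]
2. ⊥bis P2·P0 via (13.885,52.08): [(0, 51.1927) (0, 0) (19, 0) (19, 52.4069)]  |A|=984.1956
3. ⊥bis P2·P1 via (8.51,29.43): [(11.4526, 51.9246) (4.6601, 0) (19, 0) (19, 52.4069)]  |A|=570.0631
4. ⊥bis P2·P3 via (14.65,39.81): [(9.8265, 39.4936) (4.6601, 0) (19, 0) (19, 40.0954)]  |A|=467.0743
5. ⊥bis P2·P4 via (9.71,28.925): [(10.4478, 39.5343) (7.6985, 0) (19, 0) (19, 40.0954)]  |A|=394.8507
6. ⊥bis P2·P5 via (13.145,47.75): [(10.4478, 39.5343) (7.6985, 0) (19, 0) (19, 40.0954)]  |A|=394.8507
7. ⊥bis P2·P6 via (13.39,23.305): [(10.4478, 39.5343) (9.4247, 24.8228) (19, 21.1576) (19, 40.0954)]  |A|=153.288
8. ⊥bis P2·P7 via (9.385,37.105): [(13.1027, 39.7085) (10.3246, 37.763) (9.4247, 24.8228) (19, 21.1576) (19, 40.0954)]  |A|=150.9473
9. canonical 5-gon: [(13.1027, 39.7085) (10.3246, 37.763) (9.4247, 24.8228) (19, 21.1576) (19, 40.0954)]
10. shoelace: 150.9473

Area of P2's cell: 150.9473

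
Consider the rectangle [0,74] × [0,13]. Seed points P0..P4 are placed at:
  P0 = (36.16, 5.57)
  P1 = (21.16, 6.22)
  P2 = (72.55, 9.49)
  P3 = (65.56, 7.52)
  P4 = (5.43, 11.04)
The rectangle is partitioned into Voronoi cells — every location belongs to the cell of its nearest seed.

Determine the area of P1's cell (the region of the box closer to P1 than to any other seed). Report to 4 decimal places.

1. box [0,74]×[0,13]: [(0, 0) (74, 0) (74, 13) (0, 13)]
2. ⊥bis P1·P0 via (28.66,5.895): [(0, 0) (28.4046, 0) (28.9679, 13) (0, 13)]  |A|=372.9208
3. ⊥bis P1·P2 via (46.855,7.855): [(0, 0) (28.4046, 0) (28.9679, 13) (0, 13)]  |A|=372.9208
4. ⊥bis P1·P3 via (43.36,6.87): [(0, 0) (28.4046, 0) (28.9679, 13) (0, 13)]  |A|=372.9208
5. ⊥bis P1·P4 via (13.295,8.63): [(10.6506, 0) (28.4046, 0) (28.9679, 13) (14.6341, 13)]  |A|=208.5706
6. canonical 4-gon: [(10.6506, 0) (28.4046, 0) (28.9679, 13) (14.6341, 13)]
7. shoelace: 208.5706

Area of P1's cell: 208.5706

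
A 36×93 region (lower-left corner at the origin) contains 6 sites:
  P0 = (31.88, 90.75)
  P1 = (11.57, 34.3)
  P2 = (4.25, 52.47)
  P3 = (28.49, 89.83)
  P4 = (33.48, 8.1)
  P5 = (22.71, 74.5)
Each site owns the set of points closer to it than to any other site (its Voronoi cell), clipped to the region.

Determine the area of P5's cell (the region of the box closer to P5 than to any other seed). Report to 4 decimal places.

Area of P5's cell: 892.7038

1. box [0,36]×[0,93]: [(0, 0) (36, 0) (36, 93) (0, 93)]
2. ⊥bis P5·P0 via (27.295,82.625): [(0, 0) (36, 0) (36, 77.7127) (8.9096, 93) (0, 93)]  |A|=3140.9308
3. ⊥bis P5·P1 via (17.14,54.4): [(0, 59.1497) (36, 49.1736) (36, 77.7127) (8.9096, 93) (0, 93)]  |A|=1191.1103
4. ⊥bis P5·P2 via (13.48,63.485): [(0, 74.7805) (27.8706, 51.4264) (36, 49.1736) (36, 77.7127) (8.9096, 93) (0, 93)]  |A|=973.29
5. ⊥bis P5·P3 via (25.6,82.165): [(0, 91.8172) (0, 74.7805) (27.8706, 51.4264) (36, 49.1736) (36, 77.7127) (33.164, 79.3131)]  |A|=892.7038
6. ⊥bis P5·P4 via (28.095,41.3): [(0, 91.8172) (0, 74.7805) (27.8706, 51.4264) (36, 49.1736) (36, 77.7127) (33.164, 79.3131)]  |A|=892.7038
7. canonical 6-gon: [(0, 91.8172) (0, 74.7805) (27.8706, 51.4264) (36, 49.1736) (36, 77.7127) (33.164, 79.3131)]
8. shoelace: 892.7038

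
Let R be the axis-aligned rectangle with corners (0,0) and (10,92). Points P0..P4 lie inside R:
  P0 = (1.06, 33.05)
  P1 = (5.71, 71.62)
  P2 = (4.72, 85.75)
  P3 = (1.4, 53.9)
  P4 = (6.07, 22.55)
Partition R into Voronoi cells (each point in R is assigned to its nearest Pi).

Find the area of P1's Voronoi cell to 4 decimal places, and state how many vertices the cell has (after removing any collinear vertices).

Area of P1's cell: 162.6140 (4 vertices)

1. box [0,10]×[0,92]: [(0, 0) (10, 0) (10, 92) (0, 92)]
2. ⊥bis P1·P0 via (3.385,52.335): [(0, 52.7431) (10, 51.5375) (10, 92) (0, 92)]  |A|=398.597
3. ⊥bis P1·P2 via (5.215,78.685): [(0, 78.3196) (0, 52.7431) (10, 51.5375) (10, 79.0203)]  |A|=265.2964
4. ⊥bis P1·P3 via (3.555,62.76): [(0, 78.3196) (0, 63.6247) (10, 61.1924) (10, 79.0203)]  |A|=162.614
5. ⊥bis P1·P4 via (5.89,47.085): [(0, 78.3196) (0, 63.6247) (10, 61.1924) (10, 79.0203)]  |A|=162.614
6. canonical 4-gon: [(0, 78.3196) (0, 63.6247) (10, 61.1924) (10, 79.0203)]
7. shoelace: 162.614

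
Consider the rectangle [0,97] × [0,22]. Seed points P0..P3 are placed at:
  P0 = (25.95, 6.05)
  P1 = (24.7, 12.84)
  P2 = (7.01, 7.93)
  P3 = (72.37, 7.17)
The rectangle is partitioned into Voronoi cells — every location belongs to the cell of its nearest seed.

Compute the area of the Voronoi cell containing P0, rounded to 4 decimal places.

1. box [0,97]×[0,22]: [(0, 0) (97, 0) (97, 22) (0, 22)]
2. ⊥bis P0·P1 via (25.325,9.445): [(0, 4.7828) (0, 0) (97, 0) (97, 22) (93.5238, 22)]  |A|=1328.892
3. ⊥bis P0·P2 via (16.48,6.99): [(16.5636, 7.8321) (15.7862, 0) (97, 0) (97, 22) (93.5238, 22)]  |A|=1227.4625
4. ⊥bis P0·P3 via (49.16,6.61): [(48.9865, 13.8009) (16.5636, 7.8321) (15.7862, 0) (49.3195, 0)]  |A|=356.0449
5. canonical 4-gon: [(48.9865, 13.8009) (16.5636, 7.8321) (15.7862, 0) (49.3195, 0)]
6. shoelace: 356.0449

Area of P0's cell: 356.0449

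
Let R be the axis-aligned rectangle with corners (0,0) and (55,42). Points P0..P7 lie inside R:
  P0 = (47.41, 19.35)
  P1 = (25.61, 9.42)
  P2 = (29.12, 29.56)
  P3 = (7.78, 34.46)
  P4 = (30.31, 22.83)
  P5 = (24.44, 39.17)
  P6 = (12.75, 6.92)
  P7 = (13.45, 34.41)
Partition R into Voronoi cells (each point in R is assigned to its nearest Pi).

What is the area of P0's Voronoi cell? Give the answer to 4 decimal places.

1. box [0,55]×[0,42]: [(0, 0) (55, 0) (55, 42) (0, 42)]
2. ⊥bis P0·P1 via (36.51,14.385): [(43.0624, 0) (55, 0) (55, 42) (23.9312, 42)]  |A|=903.1328
3. ⊥bis P0·P2 via (38.265,24.455): [(34.7727, 18.199) (43.0624, 0) (55, 0) (55, 42) (48.0591, 42)]  |A|=615.9988
4. ⊥bis P0·P3 via (27.595,26.905): [(34.7727, 18.199) (43.0624, 0) (55, 0) (55, 42) (48.0591, 42)]  |A|=615.9988
5. ⊥bis P0·P4 via (38.86,21.09): [(40.2791, 28.0629) (37.1912, 12.8896) (43.0624, 0) (55, 0) (55, 42) (48.0591, 42)]  |A|=589.4536
6. ⊥bis P0·P5 via (35.925,29.26): [(40.2791, 28.0629) (37.1912, 12.8896) (43.0624, 0) (55, 0) (55, 42) (48.0591, 42)]  |A|=589.4536
7. ⊥bis P0·P6 via (30.08,13.135): [(40.2791, 28.0629) (37.1912, 12.8896) (43.0624, 0) (55, 0) (55, 42) (48.0591, 42)]  |A|=589.4536
8. ⊥bis P0·P7 via (30.43,26.88): [(40.2791, 28.0629) (37.1912, 12.8896) (43.0624, 0) (55, 0) (55, 42) (48.0591, 42)]  |A|=589.4536
9. canonical 6-gon: [(40.2791, 28.0629) (37.1912, 12.8896) (43.0624, 0) (55, 0) (55, 42) (48.0591, 42)]
10. shoelace: 589.4536

Area of P0's cell: 589.4536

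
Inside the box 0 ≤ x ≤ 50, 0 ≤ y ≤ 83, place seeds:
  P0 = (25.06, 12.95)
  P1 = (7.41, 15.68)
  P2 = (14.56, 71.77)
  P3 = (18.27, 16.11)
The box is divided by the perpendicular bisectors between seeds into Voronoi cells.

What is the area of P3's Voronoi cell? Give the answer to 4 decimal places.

1. box [0,50]×[0,83]: [(0, 0) (50, 0) (50, 83) (0, 83)]
2. ⊥bis P3·P0 via (21.665,14.53): [(0, 0) (14.9029, 0) (50, 75.4144) (50, 83) (0, 83)]  |A|=2826.5861
3. ⊥bis P3·P1 via (12.84,15.895): [(13.4694, 0) (14.9029, 0) (50, 75.4144) (50, 83) (10.183, 83)]  |A|=1845.0137
4. ⊥bis P3·P2 via (16.415,43.94): [(11.7419, 43.6285) (13.4694, 0) (14.9029, 0) (35.9584, 45.2427)]  |A|=562.0868
5. canonical 4-gon: [(11.7419, 43.6285) (13.4694, 0) (14.9029, 0) (35.9584, 45.2427)]
6. shoelace: 562.0868

Area of P3's cell: 562.0868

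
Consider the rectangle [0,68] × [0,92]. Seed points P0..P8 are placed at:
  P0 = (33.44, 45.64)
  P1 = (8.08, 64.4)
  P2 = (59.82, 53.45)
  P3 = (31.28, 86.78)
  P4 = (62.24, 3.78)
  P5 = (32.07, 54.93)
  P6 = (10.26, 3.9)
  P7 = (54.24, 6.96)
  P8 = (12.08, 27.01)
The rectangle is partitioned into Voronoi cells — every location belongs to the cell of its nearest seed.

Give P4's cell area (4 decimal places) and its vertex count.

1. box [0,68]×[0,92]: [(0, 0) (68, 0) (68, 92) (0, 92)]
2. ⊥bis P4·P0 via (47.84,24.71): [(11.9247, 0) (68, 0) (68, 38.5802)]  |A|=1081.6991
3. ⊥bis P4·P1 via (35.16,34.09): [(11.9247, 0) (68, 0) (68, 38.5802)]  |A|=1081.6991
4. ⊥bis P4·P2 via (61.03,28.615): [(52.9431, 28.221) (11.9247, 0) (68, 0) (68, 28.9546)]  |A|=1009.2331
5. ⊥bis P4·P3 via (46.76,45.28): [(52.9431, 28.221) (11.9247, 0) (68, 0) (68, 28.9546)]  |A|=1009.2331
6. ⊥bis P4·P5 via (47.155,29.355): [(52.9431, 28.221) (11.9247, 0) (68, 0) (68, 28.9546)]  |A|=1009.2331
7. ⊥bis P4·P6 via (36.25,3.84): [(52.9431, 28.221) (36.2798, 16.7565) (36.2411, 0) (68, 0) (68, 28.9546)]  |A|=805.5038
8. ⊥bis P4·P7 via (58.24,5.37): [(67.6073, 28.9355) (56.1054, 0) (68, 0) (68, 28.9546)]  |A|=177.7732
9. ⊥bis P4·P8 via (37.16,15.395): [(67.6073, 28.9355) (56.1054, 0) (68, 0) (68, 28.9546)]  |A|=177.7732
10. canonical 4-gon: [(67.6073, 28.9355) (56.1054, 0) (68, 0) (68, 28.9546)]
11. shoelace: 177.7732

Area of P4's cell: 177.7732 (4 vertices)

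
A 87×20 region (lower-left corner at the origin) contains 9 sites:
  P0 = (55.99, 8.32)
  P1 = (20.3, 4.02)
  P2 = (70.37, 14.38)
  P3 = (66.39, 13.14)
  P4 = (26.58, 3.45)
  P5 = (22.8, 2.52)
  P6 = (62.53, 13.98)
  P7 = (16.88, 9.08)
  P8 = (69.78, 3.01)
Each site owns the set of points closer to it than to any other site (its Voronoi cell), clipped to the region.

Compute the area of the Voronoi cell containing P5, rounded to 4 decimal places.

1. box [0,87]×[0,20]: [(0, 0) (87, 0) (87, 20) (0, 20)]
2. ⊥bis P5·P0 via (39.395,5.42): [(0, 0) (40.3422, 0) (36.8471, 20) (0, 20)]  |A|=771.8928
3. ⊥bis P5·P1 via (21.55,3.27): [(19.588, 0) (40.3422, 0) (36.8471, 20) (31.588, 20)]  |A|=260.1328
4. ⊥bis P5·P2 via (46.585,8.45): [(19.588, 0) (40.3422, 0) (36.8471, 20) (31.588, 20)]  |A|=260.1328
5. ⊥bis P5·P3 via (44.595,7.83): [(19.588, 0) (40.3422, 0) (36.8471, 20) (31.588, 20)]  |A|=260.1328
6. ⊥bis P5·P4 via (24.69,2.985): [(23.7271, 6.8986) (19.588, 0) (25.4244, 0)]  |A|=20.1314
7. ⊥bis P5·P6 via (42.665,8.25): [(23.7271, 6.8986) (19.588, 0) (25.4244, 0)]  |A|=20.1314
8. ⊥bis P5·P7 via (19.84,5.8): [(23.7271, 6.8986) (19.588, 0) (25.4244, 0)]  |A|=20.1314
9. ⊥bis P5·P8 via (46.29,2.765): [(23.7271, 6.8986) (19.588, 0) (25.4244, 0)]  |A|=20.1314
10. canonical 3-gon: [(23.7271, 6.8986) (19.588, 0) (25.4244, 0)]
11. shoelace: 20.1314

Area of P5's cell: 20.1314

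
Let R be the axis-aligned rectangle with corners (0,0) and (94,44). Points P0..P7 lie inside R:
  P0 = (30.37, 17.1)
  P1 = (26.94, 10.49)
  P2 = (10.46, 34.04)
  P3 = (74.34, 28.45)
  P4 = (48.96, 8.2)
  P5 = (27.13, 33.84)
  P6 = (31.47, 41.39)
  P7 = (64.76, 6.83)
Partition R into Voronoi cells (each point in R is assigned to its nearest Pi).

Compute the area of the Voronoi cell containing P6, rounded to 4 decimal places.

Area of P6's cell: 330.7161

1. box [0,94]×[0,44]: [(0, 0) (94, 0) (94, 44) (0, 44)]
2. ⊥bis P6·P0 via (30.92,29.245): [(0, 30.6452) (94, 26.3884) (94, 44) (0, 44)]  |A|=1455.4209
3. ⊥bis P6·P1 via (29.205,25.94): [(0, 30.6452) (94, 26.3884) (94, 44) (0, 44)]  |A|=1455.4209
4. ⊥bis P6·P2 via (20.965,37.715): [(23.8155, 29.5667) (94, 26.3884) (94, 44) (18.7663, 44)]  |A|=1160.9661
5. ⊥bis P6·P3 via (52.905,34.92): [(23.8155, 29.5667) (50.9187, 28.3393) (55.6457, 44) (18.7663, 44)]  |A|=481.2729
6. ⊥bis P6·P4 via (40.215,24.795): [(23.8155, 29.5667) (47.2557, 28.5052) (51.6711, 30.8319) (55.6457, 44) (18.7663, 44)]  |A|=476.6453
7. ⊥bis P6·P5 via (29.3,37.615): [(18.9107, 43.5871) (44.9674, 28.6088) (47.2557, 28.5052) (51.6711, 30.8319) (55.6457, 44) (18.7663, 44)]  |A|=330.7161
8. ⊥bis P6·P7 via (48.115,24.11): [(18.9107, 43.5871) (44.9674, 28.6088) (47.2557, 28.5052) (51.6711, 30.8319) (55.6457, 44) (18.7663, 44)]  |A|=330.7161
9. canonical 6-gon: [(18.9107, 43.5871) (44.9674, 28.6088) (47.2557, 28.5052) (51.6711, 30.8319) (55.6457, 44) (18.7663, 44)]
10. shoelace: 330.7161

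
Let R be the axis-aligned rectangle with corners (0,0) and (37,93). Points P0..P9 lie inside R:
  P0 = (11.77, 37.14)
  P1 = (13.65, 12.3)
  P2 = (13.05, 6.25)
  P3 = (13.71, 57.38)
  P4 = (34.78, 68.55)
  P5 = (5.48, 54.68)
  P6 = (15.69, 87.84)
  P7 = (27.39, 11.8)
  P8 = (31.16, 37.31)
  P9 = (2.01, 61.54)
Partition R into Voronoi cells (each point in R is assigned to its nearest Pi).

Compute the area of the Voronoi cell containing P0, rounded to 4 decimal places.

1. box [0,37]×[0,93]: [(0, 0) (37, 0) (37, 93) (0, 93)]
2. ⊥bis P0·P1 via (12.71,24.72): [(0, 23.7581) (37, 26.5584) (37, 93) (0, 93)]  |A|=2510.1461
3. ⊥bis P0·P2 via (12.41,21.695): [(0, 23.7581) (37, 26.5584) (37, 93) (0, 93)]  |A|=2510.1461
4. ⊥bis P0·P3 via (12.74,47.26): [(0, 48.4811) (0, 23.7581) (37, 26.5584) (37, 44.9347)]  |A|=797.3386
5. ⊥bis P0·P4 via (23.275,52.845): [(33.6324, 45.2575) (0, 48.4811) (0, 23.7581) (37, 26.5584) (37, 42.7905)]  |A|=793.7283
6. ⊥bis P0·P5 via (8.625,45.91): [(33.6324, 45.2575) (12.4635, 47.2865) (0, 42.817) (0, 23.7581) (37, 26.5584) (37, 42.7905)]  |A|=758.4309
7. ⊥bis P0·P6 via (13.73,62.49): [(33.6324, 45.2575) (12.4635, 47.2865) (0, 42.817) (0, 23.7581) (37, 26.5584) (37, 42.7905)]  |A|=758.4309
8. ⊥bis P0·P7 via (19.58,24.47): [(33.6324, 45.2575) (12.4635, 47.2865) (0, 42.817) (0, 23.7581) (21.0039, 25.3477) (37, 35.208) (37, 42.7905)]  |A|=689.251
9. ⊥bis P0·P8 via (21.465,37.225): [(21.3843, 46.4314) (12.4635, 47.2865) (0, 42.817) (0, 23.7581) (21.0039, 25.3477) (21.5661, 25.6943)]  |A|=456.0239
10. ⊥bis P0·P9 via (6.89,49.34): [(21.3843, 46.4314) (12.4635, 47.2865) (0, 42.817) (0, 23.7581) (21.0039, 25.3477) (21.5661, 25.6943)]  |A|=456.0239
11. canonical 6-gon: [(21.3843, 46.4314) (12.4635, 47.2865) (0, 42.817) (0, 23.7581) (21.0039, 25.3477) (21.5661, 25.6943)]
12. shoelace: 456.0239

Area of P0's cell: 456.0239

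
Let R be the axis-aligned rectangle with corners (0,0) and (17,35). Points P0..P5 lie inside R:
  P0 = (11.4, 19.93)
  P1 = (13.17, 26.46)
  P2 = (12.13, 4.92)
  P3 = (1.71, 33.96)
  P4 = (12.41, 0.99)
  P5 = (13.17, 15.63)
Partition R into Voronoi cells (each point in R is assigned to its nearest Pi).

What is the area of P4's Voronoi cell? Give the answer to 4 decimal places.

Area of P4's cell: 45.6688

1. box [0,17]×[0,35]: [(0, 0) (17, 0) (17, 35) (0, 35)]
2. ⊥bis P4·P0 via (11.905,10.46): [(0, 9.8252) (0, 0) (17, 0) (17, 10.7317)]  |A|=174.7332
3. ⊥bis P4·P1 via (12.79,13.725): [(0, 9.8252) (0, 0) (17, 0) (17, 10.7317)]  |A|=174.7332
4. ⊥bis P4·P2 via (12.27,2.955): [(0, 2.0808) (0, 0) (17, 0) (17, 3.292)]  |A|=45.6688
5. ⊥bis P4·P3 via (7.06,17.475): [(0, 2.0808) (0, 0) (17, 0) (17, 3.292)]  |A|=45.6688
6. ⊥bis P4·P5 via (12.79,8.31): [(0, 2.0808) (0, 0) (17, 0) (17, 3.292)]  |A|=45.6688
7. canonical 4-gon: [(0, 2.0808) (0, 0) (17, 0) (17, 3.292)]
8. shoelace: 45.6688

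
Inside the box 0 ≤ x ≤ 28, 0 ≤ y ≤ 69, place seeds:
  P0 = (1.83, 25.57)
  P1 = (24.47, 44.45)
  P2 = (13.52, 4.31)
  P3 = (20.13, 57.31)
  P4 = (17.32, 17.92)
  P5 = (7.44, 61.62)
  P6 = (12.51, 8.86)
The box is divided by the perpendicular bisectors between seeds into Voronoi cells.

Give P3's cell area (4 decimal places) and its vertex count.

1. box [0,28]×[0,69]: [(0, 0) (28, 0) (28, 69) (0, 69)]
2. ⊥bis P3·P0 via (10.98,41.44): [(0, 47.7706) (28, 31.627) (28, 69) (0, 69)]  |A|=820.4339
3. ⊥bis P3·P1 via (22.3,50.88): [(0, 47.7706) (4.8318, 44.9848) (28, 52.8036) (28, 69) (0, 69)]  |A|=575.1208
4. ⊥bis P3·P2 via (16.825,30.81): [(0, 47.7706) (4.8318, 44.9848) (28, 52.8036) (28, 69) (0, 69)]  |A|=575.1208
5. ⊥bis P3·P4 via (18.725,37.615): [(0, 47.7706) (4.8318, 44.9848) (28, 52.8036) (28, 69) (0, 69)]  |A|=575.1208
6. ⊥bis P3·P5 via (13.785,59.465): [(9.3894, 46.5229) (28, 52.8036) (28, 69) (17.0234, 69)]  |A|=274.0726
7. ⊥bis P3·P6 via (16.32,33.085): [(9.3894, 46.5229) (28, 52.8036) (28, 69) (17.0234, 69)]  |A|=274.0726
8. canonical 4-gon: [(9.3894, 46.5229) (28, 52.8036) (28, 69) (17.0234, 69)]
9. shoelace: 274.0726

Area of P3's cell: 274.0726 (4 vertices)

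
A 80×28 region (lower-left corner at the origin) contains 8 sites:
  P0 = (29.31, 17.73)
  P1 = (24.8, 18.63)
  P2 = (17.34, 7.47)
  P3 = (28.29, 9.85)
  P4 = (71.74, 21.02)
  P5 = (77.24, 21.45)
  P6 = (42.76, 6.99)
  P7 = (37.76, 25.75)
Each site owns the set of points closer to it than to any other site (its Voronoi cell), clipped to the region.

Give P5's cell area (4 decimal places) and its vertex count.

Area of P5's cell: 138.4419 (4 vertices)

1. box [0,80]×[0,28]: [(0, 0) (80, 0) (80, 28) (0, 28)]
2. ⊥bis P5·P0 via (53.275,19.59): [(54.7954, 0) (80, 0) (80, 28) (52.6223, 28)]  |A|=736.152
3. ⊥bis P5·P1 via (51.02,20.04): [(54.7954, 0) (80, 0) (80, 28) (52.6223, 28)]  |A|=736.152
4. ⊥bis P5·P2 via (47.29,14.46): [(54.7954, 0) (80, 0) (80, 28) (52.6223, 28)]  |A|=736.152
5. ⊥bis P5·P3 via (52.765,15.65): [(53.9781, 10.5309) (56.4737, 0) (80, 0) (80, 28) (52.6223, 28)]  |A|=727.3153
6. ⊥bis P5·P4 via (74.49,21.235): [(76.1502, 0) (80, 0) (80, 28) (73.9611, 28)]  |A|=138.4419
7. ⊥bis P5·P6 via (60,14.22): [(76.1502, 0) (80, 0) (80, 28) (73.9611, 28)]  |A|=138.4419
8. ⊥bis P5·P7 via (57.5,23.6): [(76.1502, 0) (80, 0) (80, 28) (73.9611, 28)]  |A|=138.4419
9. canonical 4-gon: [(76.1502, 0) (80, 0) (80, 28) (73.9611, 28)]
10. shoelace: 138.4419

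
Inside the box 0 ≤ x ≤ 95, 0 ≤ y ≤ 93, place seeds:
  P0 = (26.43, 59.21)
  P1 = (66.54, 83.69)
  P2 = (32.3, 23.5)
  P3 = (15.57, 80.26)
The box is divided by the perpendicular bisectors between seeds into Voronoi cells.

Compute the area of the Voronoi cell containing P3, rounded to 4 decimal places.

1. box [0,95]×[0,93]: [(0, 0) (95, 0) (95, 93) (0, 93)]
2. ⊥bis P3·P0 via (21,69.735): [(0, 58.9008) (66.0947, 93) (0, 93)]  |A|=1126.888
3. ⊥bis P3·P1 via (41.055,81.975): [(0, 58.9008) (41.1781, 80.1452) (40.3131, 93) (0, 93)]  |A|=961.1793
4. ⊥bis P3·P2 via (23.935,51.88): [(0, 58.9008) (41.1781, 80.1452) (40.3131, 93) (0, 93)]  |A|=961.1793
5. canonical 4-gon: [(0, 58.9008) (41.1781, 80.1452) (40.3131, 93) (0, 93)]
6. shoelace: 961.1793

Area of P3's cell: 961.1793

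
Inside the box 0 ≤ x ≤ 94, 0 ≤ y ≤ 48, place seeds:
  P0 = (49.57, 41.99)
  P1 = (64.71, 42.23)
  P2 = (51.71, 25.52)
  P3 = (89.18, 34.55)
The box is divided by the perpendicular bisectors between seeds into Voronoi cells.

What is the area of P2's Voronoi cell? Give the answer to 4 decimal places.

Area of P2's cell: 2261.7385

1. box [0,94]×[0,48]: [(0, 0) (94, 0) (94, 48) (0, 48)]
2. ⊥bis P2·P0 via (50.64,33.755): [(0, 27.1752) (0, 0) (94, 0) (94, 39.3889)]  |A|=3128.5121
3. ⊥bis P2·P1 via (58.21,33.875): [(57.2588, 34.615) (0, 27.1752) (0, 0) (94, 0) (94, 6.0312)]  |A|=2515.7111
4. ⊥bis P2·P3 via (70.445,30.035): [(72.1293, 23.0461) (57.2588, 34.615) (0, 27.1752) (0, 0) (77.6832, 0)]  |A|=2261.7385
5. canonical 5-gon: [(72.1293, 23.0461) (57.2588, 34.615) (0, 27.1752) (0, 0) (77.6832, 0)]
6. shoelace: 2261.7385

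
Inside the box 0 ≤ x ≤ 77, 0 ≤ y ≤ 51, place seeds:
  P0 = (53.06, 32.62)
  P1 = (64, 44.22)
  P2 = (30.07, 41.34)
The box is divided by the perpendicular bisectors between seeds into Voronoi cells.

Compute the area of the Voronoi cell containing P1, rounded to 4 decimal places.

1. box [0,77]×[0,51]: [(0, 0) (77, 0) (77, 51) (0, 51)]
2. ⊥bis P1·P0 via (58.53,38.42): [(77, 21.0009) (77, 51) (45.1911, 51)]  |A|=477.1201
3. ⊥bis P1·P2 via (47.035,42.78): [(46.437, 49.8249) (77, 21.0009) (77, 51) (46.3373, 51)]  |A|=476.4467
4. canonical 4-gon: [(46.437, 49.8249) (77, 21.0009) (77, 51) (46.3373, 51)]
5. shoelace: 476.4467

Area of P1's cell: 476.4467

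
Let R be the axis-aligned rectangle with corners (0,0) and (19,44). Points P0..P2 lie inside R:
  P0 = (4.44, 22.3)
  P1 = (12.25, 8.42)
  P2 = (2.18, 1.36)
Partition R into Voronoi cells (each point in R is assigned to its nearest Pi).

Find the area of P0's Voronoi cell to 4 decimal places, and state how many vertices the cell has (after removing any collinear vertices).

Area of P0's cell: 530.0830 (5 vertices)

1. box [0,19]×[0,44]: [(0, 0) (19, 0) (19, 44) (0, 44)]
2. ⊥bis P0·P1 via (8.345,15.36): [(0, 10.6644) (19, 21.3554) (19, 44) (0, 44)]  |A|=531.812
3. ⊥bis P0·P2 via (3.31,11.83): [(0, 12.1872) (2.2708, 11.9422) (19, 21.3554) (19, 44) (0, 44)]  |A|=530.083
4. canonical 5-gon: [(0, 12.1872) (2.2708, 11.9422) (19, 21.3554) (19, 44) (0, 44)]
5. shoelace: 530.083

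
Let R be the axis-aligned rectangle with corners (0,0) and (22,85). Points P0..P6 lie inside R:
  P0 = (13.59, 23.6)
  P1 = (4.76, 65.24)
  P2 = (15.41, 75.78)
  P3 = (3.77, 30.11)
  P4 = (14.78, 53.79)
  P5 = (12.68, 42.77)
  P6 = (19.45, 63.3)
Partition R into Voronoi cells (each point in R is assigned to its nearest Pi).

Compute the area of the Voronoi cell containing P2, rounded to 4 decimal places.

Area of P2's cell: 280.1048

1. box [0,22]×[0,85]: [(0, 0) (22, 0) (22, 85) (0, 85)]
2. ⊥bis P2·P0 via (14.5,49.69): [(0, 50.1957) (22, 49.4284) (22, 85) (0, 85)]  |A|=774.1343
3. ⊥bis P2·P1 via (10.085,70.51): [(0, 80.7003) (22, 58.4706) (22, 85) (0, 85)]  |A|=339.1201
4. ⊥bis P2·P3 via (9.59,52.945): [(0, 80.7003) (22, 58.4706) (22, 85) (0, 85)]  |A|=339.1201
5. ⊥bis P2·P4 via (15.095,64.785): [(0, 80.7003) (15.77, 64.7657) (22, 64.5872) (22, 85) (0, 85)]  |A|=320.0671
6. ⊥bis P2·P5 via (14.045,59.275): [(0, 80.7003) (15.77, 64.7657) (22, 64.5872) (22, 85) (0, 85)]  |A|=320.0671
7. ⊥bis P2·P6 via (17.43,69.54): [(0, 80.7003) (12.5942, 67.9746) (22, 71.0194) (22, 85) (0, 85)]  |A|=280.1048
8. canonical 5-gon: [(0, 80.7003) (12.5942, 67.9746) (22, 71.0194) (22, 85) (0, 85)]
9. shoelace: 280.1048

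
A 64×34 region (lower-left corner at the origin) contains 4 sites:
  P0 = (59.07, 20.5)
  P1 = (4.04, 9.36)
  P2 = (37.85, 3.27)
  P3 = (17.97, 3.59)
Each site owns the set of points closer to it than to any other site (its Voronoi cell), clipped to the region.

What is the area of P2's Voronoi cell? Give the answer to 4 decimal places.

Area of P2's cell: 550.0637

1. box [0,64]×[0,34]: [(0, 0) (64, 0) (64, 34) (0, 34)]
2. ⊥bis P2·P0 via (48.46,11.885): [(0, 0) (58.1103, 0) (30.5033, 34) (0, 34)]  |A|=1506.4303
3. ⊥bis P2·P1 via (20.945,6.315): [(19.8075, 0) (58.1103, 0) (30.5033, 34) (25.9317, 34)]  |A|=728.863
4. ⊥bis P2·P3 via (27.91,3.43): [(27.8548, 0) (58.1103, 0) (30.5033, 34) (28.4021, 34)]  |A|=550.0637
5. canonical 4-gon: [(27.8548, 0) (58.1103, 0) (30.5033, 34) (28.4021, 34)]
6. shoelace: 550.0637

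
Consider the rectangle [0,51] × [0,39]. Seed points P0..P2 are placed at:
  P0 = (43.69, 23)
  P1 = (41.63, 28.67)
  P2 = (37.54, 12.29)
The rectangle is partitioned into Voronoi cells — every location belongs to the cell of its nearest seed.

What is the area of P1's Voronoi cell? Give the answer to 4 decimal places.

1. box [0,51]×[0,39]: [(0, 0) (51, 0) (51, 39) (0, 39)]
2. ⊥bis P1·P0 via (42.66,25.835): [(0, 10.336) (51, 28.8651) (51, 39) (0, 39)]  |A|=989.3744
3. ⊥bis P1·P2 via (39.585,20.48): [(0, 30.3642) (32.6719, 22.2062) (51, 28.8651) (51, 39) (0, 39)]  |A|=662.1945
4. canonical 5-gon: [(0, 30.3642) (32.6719, 22.2062) (51, 28.8651) (51, 39) (0, 39)]
5. shoelace: 662.1945

Area of P1's cell: 662.1945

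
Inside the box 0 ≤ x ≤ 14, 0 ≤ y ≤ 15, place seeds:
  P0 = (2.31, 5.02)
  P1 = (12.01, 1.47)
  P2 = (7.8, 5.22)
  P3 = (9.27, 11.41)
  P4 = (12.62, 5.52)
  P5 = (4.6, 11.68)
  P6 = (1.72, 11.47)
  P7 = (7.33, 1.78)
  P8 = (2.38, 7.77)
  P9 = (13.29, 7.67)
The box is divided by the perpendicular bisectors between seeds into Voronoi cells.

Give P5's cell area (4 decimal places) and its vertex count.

Area of P5's cell: 23.1834 (5 vertices)

1. box [0,14]×[0,15]: [(0, 0) (14, 0) (14, 15) (0, 15)]
2. ⊥bis P5·P0 via (3.455,8.35): [(0, 9.538) (14, 4.7242) (14, 15) (0, 15)]  |A|=110.165
3. ⊥bis P5·P1 via (8.305,6.575): [(0, 9.538) (8.4054, 6.6478) (14, 10.7082) (14, 15) (0, 15)]  |A|=93.4258
4. ⊥bis P5·P2 via (6.2,8.45): [(0, 9.538) (4.9561, 7.8338) (14, 12.3138) (14, 15) (0, 15)]  |A|=75.8453
5. ⊥bis P5·P3 via (6.935,11.545): [(0, 9.538) (4.9561, 7.8338) (6.7725, 8.7336) (7.1348, 15) (0, 15)]  |A|=44.6276
6. ⊥bis P5·P4 via (8.61,8.6): [(0, 9.538) (4.9561, 7.8338) (6.7725, 8.7336) (7.1348, 15) (0, 15)]  |A|=44.6276
7. ⊥bis P5·P6 via (3.16,11.575): [(3.3936, 8.3711) (4.9561, 7.8338) (6.7725, 8.7336) (7.1348, 15) (2.9103, 15)]  |A|=25.7137
8. ⊥bis P5·P7 via (5.965,6.73): [(3.3936, 8.3711) (4.9561, 7.8338) (6.7725, 8.7336) (7.1348, 15) (2.9103, 15)]  |A|=25.7137
9. ⊥bis P5·P8 via (3.49,9.725): [(3.2865, 9.8406) (5.952, 8.3271) (6.7725, 8.7336) (7.1348, 15) (2.9103, 15)]  |A|=23.1834
10. ⊥bis P5·P9 via (8.945,9.675): [(3.2865, 9.8406) (5.952, 8.3271) (6.7725, 8.7336) (7.1348, 15) (2.9103, 15)]  |A|=23.1834
11. canonical 5-gon: [(3.2865, 9.8406) (5.952, 8.3271) (6.7725, 8.7336) (7.1348, 15) (2.9103, 15)]
12. shoelace: 23.1834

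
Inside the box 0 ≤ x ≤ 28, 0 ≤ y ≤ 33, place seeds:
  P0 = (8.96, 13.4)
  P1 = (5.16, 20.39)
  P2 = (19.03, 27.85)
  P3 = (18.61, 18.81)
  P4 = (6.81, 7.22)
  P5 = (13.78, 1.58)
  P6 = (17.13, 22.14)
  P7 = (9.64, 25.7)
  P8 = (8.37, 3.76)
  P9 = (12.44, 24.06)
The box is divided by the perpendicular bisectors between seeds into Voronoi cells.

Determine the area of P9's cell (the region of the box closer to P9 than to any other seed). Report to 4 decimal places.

1. box [0,28]×[0,33]: [(0, 0) (28, 0) (28, 33) (0, 33)]
2. ⊥bis P9·P0 via (10.7,18.73): [(0, 22.2231) (28, 13.0823) (28, 33) (0, 33)]  |A|=429.7244
3. ⊥bis P9·P1 via (8.8,22.225): [(10.5347, 18.784) (28, 13.0823) (28, 33) (3.3681, 33)]  |A|=349.0179
4. ⊥bis P9·P2 via (15.735,25.955): [(10.5347, 18.784) (22.0145, 15.0363) (11.6833, 33) (3.3681, 33)]  |A|=142.8555
5. ⊥bis P9·P3 via (15.525,21.435): [(10.5347, 18.784) (12.6748, 18.0853) (17.2014, 23.4052) (11.6833, 33) (3.3681, 33)]  |A|=111.1117
6. ⊥bis P9·P4 via (9.625,15.64): [(10.5347, 18.784) (12.6748, 18.0853) (17.2014, 23.4052) (11.6833, 33) (3.3681, 33)]  |A|=111.1117
7. ⊥bis P9·P5 via (13.11,12.82): [(10.5347, 18.784) (12.6748, 18.0853) (17.2014, 23.4052) (11.6833, 33) (3.3681, 33)]  |A|=111.1117
8. ⊥bis P9·P6 via (14.785,23.1): [(10.5347, 18.784) (12.6748, 18.0853) (12.7852, 18.2151) (15.8628, 25.7328) (11.6833, 33) (3.3681, 33)]  |A|=102.4984
9. ⊥bis P9·P7 via (11.04,24.88): [(9.1168, 21.5965) (10.5347, 18.784) (12.6748, 18.0853) (12.7852, 18.2151) (15.8628, 25.7328) (13.7209, 29.4571)]  |A|=38.9232
10. ⊥bis P9·P8 via (10.405,13.91): [(9.1168, 21.5965) (10.5347, 18.784) (12.6748, 18.0853) (12.7852, 18.2151) (15.8628, 25.7328) (13.7209, 29.4571)]  |A|=38.9232
11. canonical 6-gon: [(9.1168, 21.5965) (10.5347, 18.784) (12.6748, 18.0853) (12.7852, 18.2151) (15.8628, 25.7328) (13.7209, 29.4571)]
12. shoelace: 38.9232

Area of P9's cell: 38.9232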